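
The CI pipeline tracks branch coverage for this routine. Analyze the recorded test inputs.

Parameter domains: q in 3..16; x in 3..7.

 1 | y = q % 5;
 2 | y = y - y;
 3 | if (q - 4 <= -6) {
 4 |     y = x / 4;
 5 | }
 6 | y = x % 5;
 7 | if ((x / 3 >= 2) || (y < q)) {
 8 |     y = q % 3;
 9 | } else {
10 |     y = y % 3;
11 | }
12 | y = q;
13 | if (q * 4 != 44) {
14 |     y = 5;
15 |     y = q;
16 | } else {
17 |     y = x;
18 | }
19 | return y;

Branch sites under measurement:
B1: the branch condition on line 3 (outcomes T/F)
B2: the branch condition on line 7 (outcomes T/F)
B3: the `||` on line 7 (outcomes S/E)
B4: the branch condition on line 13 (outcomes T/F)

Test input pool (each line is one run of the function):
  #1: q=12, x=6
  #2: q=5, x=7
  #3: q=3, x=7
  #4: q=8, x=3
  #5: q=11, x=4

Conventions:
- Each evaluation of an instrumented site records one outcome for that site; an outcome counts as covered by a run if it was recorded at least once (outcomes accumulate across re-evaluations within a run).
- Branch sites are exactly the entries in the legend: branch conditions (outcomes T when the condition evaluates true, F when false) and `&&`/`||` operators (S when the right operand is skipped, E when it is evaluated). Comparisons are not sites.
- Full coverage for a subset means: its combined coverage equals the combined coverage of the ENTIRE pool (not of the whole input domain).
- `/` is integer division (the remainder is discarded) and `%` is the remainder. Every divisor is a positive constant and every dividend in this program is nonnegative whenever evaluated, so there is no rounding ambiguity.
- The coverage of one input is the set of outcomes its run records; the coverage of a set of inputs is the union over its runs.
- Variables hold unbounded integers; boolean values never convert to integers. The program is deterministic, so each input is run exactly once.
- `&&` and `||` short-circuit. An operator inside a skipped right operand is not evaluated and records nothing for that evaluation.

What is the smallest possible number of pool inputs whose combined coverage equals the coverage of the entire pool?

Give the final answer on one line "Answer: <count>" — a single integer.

test 1 (q=12, x=6) fires B1->F, B3->S, B2->T, B4->T; hits B1=F, B2=T, B3=S, B4=T
test 2 (q=5, x=7) fires B1->F, B3->S, B2->T, B4->T; hits B1=F, B2=T, B3=S, B4=T
test 3 (q=3, x=7) fires B1->F, B3->S, B2->T, B4->T; hits B1=F, B2=T, B3=S, B4=T
test 4 (q=8, x=3) fires B1->F, B3->E, B2->T, B4->T; hits B1=F, B2=T, B3=E, B4=T
test 5 (q=11, x=4) fires B1->F, B3->E, B2->T, B4->F; hits B1=F, B2=T, B3=E, B4=F
union over all inputs: B1=F, B2=T, B3=S, B3=E, B4=T, B4=F (6 outcomes)
size 1 is not enough: best union over all size-1 subsets is 4/6
size 2: inputs {1, 5} cover all 6 outcomes, and no lexicographically smaller subset of this size does

Answer: 2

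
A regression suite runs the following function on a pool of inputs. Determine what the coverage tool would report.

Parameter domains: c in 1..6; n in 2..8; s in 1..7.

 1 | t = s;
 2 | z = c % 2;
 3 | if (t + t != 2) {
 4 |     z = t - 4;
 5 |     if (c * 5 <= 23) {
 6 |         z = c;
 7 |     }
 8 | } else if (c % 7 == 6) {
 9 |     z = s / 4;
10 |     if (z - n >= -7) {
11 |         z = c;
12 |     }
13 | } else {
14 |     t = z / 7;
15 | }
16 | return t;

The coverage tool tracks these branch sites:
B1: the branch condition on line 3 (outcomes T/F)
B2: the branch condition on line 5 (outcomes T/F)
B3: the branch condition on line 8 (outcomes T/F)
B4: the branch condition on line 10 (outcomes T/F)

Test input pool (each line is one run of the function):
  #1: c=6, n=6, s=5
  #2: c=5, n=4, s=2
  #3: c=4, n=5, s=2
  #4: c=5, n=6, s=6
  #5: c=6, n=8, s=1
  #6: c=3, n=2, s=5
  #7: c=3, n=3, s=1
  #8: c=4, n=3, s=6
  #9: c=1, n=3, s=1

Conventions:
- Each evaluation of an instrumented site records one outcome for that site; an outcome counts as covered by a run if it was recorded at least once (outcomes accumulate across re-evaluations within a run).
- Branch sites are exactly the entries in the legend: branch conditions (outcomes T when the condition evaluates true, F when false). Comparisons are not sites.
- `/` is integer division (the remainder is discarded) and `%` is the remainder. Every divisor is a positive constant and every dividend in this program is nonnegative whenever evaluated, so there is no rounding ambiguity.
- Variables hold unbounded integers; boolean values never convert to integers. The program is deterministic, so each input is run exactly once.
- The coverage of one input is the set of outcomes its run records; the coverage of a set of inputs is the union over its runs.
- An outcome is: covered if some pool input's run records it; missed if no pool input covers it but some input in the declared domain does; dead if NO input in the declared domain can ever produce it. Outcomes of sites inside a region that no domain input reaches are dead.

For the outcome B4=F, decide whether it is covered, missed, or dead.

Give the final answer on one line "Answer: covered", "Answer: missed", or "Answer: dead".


B4=F is recorded by pool input(s) 5 -> covered
Answer: covered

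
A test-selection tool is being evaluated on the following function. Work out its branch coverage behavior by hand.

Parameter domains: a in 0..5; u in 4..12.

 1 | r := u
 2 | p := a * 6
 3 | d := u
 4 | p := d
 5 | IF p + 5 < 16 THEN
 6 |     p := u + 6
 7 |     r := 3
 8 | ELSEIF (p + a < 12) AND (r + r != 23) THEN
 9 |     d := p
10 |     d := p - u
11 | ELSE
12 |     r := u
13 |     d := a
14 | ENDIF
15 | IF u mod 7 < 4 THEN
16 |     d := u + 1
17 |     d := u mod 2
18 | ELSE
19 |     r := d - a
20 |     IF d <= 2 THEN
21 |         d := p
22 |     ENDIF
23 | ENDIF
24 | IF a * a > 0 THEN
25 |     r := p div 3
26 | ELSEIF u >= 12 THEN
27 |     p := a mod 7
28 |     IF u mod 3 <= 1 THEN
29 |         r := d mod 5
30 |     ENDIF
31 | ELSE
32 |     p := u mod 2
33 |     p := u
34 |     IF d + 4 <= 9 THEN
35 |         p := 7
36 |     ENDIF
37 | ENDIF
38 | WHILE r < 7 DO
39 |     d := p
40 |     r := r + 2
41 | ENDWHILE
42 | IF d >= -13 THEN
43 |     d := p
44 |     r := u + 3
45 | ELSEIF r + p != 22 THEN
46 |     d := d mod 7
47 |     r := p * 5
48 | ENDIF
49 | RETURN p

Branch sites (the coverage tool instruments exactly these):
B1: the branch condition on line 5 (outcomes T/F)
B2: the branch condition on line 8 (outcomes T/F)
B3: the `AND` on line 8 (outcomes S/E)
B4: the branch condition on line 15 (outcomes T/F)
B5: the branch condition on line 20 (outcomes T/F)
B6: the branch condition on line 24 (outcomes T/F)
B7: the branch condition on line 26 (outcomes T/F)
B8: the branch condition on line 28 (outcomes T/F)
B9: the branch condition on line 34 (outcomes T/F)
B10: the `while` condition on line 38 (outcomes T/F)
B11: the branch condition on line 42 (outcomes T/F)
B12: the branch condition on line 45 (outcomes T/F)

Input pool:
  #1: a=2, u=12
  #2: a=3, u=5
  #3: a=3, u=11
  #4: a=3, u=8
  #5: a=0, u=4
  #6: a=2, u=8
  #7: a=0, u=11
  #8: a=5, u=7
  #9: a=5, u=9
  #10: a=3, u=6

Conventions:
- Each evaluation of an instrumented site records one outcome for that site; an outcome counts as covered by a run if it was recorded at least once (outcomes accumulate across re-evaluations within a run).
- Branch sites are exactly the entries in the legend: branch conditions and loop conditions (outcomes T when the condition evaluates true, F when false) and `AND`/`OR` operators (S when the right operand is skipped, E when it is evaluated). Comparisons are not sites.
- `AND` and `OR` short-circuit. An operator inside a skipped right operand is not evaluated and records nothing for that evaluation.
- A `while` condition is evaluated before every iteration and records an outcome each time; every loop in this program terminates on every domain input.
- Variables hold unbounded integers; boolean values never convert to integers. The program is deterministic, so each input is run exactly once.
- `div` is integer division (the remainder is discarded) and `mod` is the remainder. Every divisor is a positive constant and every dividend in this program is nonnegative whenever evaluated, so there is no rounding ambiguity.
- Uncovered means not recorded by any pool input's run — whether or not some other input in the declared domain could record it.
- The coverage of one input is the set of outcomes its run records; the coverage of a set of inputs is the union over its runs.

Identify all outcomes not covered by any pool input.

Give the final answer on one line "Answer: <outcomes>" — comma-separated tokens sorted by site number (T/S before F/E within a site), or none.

input #1 (a=2, u=12): events B1->F, B3->S, B2->F, B4->F, B5->T, B6->T, B10->T, B10->T, B10->F, B11->T; covers B1=F, B2=F, B3=S, B4=F, B5=T, B6=T, B10=T, B10=F, B11=T
input #2 (a=3, u=5): events B1->T, B4->F, B5->F, B6->T, B10->T, B10->T, B10->F, B11->T; covers B1=T, B4=F, B5=F, B6=T, B10=T, B10=F, B11=T
input #3 (a=3, u=11): events B1->F, B3->S, B2->F, B4->F, B5->F, B6->T, B10->T, B10->T, B10->F, B11->T; covers B1=F, B2=F, B3=S, B4=F, B5=F, B6=T, B10=T, B10=F, B11=T
input #4 (a=3, u=8): events B1->T, B4->T, B6->T, B10->T, B10->T, B10->F, B11->T; covers B1=T, B4=T, B6=T, B10=T, B10=F, B11=T
input #5 (a=0, u=4): events B1->T, B4->F, B5->F, B6->F, B7->F, B9->T, B10->T, B10->T, B10->F, B11->T; covers B1=T, B4=F, B5=F, B6=F, B7=F, B9=T, B10=T, B10=F, B11=T
input #6 (a=2, u=8): events B1->T, B4->T, B6->T, B10->T, B10->T, B10->F, B11->T; covers B1=T, B4=T, B6=T, B10=T, B10=F, B11=T
input #7 (a=0, u=11): events B1->F, B3->E, B2->T, B4->F, B5->T, B6->F, B7->F, B9->F, B10->T, B10->T, B10->T, B10->T, B10->F, B11->T; covers B1=F, B2=T, B3=E, B4=F, B5=T, B6=F, B7=F, B9=F, B10=T, B10=F, B11=T
input #8 (a=5, u=7): events B1->T, B4->T, B6->T, B10->T, B10->T, B10->F, B11->T; covers B1=T, B4=T, B6=T, B10=T, B10=F, B11=T
input #9 (a=5, u=9): events B1->T, B4->T, B6->T, B10->T, B10->F, B11->T; covers B1=T, B4=T, B6=T, B10=T, B10=F, B11=T
input #10 (a=3, u=6): events B1->T, B4->F, B5->F, B6->T, B10->T, B10->T, B10->F, B11->T; covers B1=T, B4=F, B5=F, B6=T, B10=T, B10=F, B11=T
union over the pool: B1=T, B1=F, B2=T, B2=F, B3=S, B3=E, B4=T, B4=F, B5=T, B5=F, B6=T, B6=F, B7=F, B9=T, B9=F, B10=T, B10=F, B11=T
uncovered (6 of 24): B7=T, B8=T, B8=F, B11=F, B12=T, B12=F

Answer: B7=T, B8=T, B8=F, B11=F, B12=T, B12=F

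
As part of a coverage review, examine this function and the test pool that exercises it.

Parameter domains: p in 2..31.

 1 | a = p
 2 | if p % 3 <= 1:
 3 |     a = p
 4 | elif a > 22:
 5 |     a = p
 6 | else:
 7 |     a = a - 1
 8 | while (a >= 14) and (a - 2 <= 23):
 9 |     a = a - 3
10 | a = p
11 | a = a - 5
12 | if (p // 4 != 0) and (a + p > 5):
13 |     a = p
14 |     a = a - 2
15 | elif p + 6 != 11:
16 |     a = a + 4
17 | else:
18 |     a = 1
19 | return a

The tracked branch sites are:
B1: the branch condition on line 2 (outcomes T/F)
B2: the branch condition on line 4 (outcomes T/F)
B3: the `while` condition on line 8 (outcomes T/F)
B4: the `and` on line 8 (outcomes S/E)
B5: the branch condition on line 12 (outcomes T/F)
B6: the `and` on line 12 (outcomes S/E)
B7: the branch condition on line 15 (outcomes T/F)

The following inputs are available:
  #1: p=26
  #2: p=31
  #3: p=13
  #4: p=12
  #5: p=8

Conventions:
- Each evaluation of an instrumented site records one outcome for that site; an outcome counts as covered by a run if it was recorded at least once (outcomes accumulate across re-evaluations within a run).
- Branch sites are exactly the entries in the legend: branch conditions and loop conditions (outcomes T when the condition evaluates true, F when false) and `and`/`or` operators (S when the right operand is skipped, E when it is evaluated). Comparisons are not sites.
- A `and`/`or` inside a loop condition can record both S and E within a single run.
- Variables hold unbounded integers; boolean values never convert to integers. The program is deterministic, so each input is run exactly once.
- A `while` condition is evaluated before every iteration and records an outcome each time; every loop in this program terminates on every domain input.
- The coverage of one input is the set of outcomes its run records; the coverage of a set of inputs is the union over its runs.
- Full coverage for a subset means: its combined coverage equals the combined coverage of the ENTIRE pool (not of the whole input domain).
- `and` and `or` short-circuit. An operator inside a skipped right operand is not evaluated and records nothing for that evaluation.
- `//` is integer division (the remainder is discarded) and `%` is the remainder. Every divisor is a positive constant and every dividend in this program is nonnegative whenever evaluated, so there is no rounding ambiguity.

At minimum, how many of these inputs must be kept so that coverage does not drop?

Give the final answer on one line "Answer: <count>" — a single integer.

#1 (p=26) -> covered: B1=F, B2=T, B3=F, B4=E, B5=T, B6=E
#2 (p=31) -> covered: B1=T, B3=F, B4=E, B5=T, B6=E
#3 (p=13) -> covered: B1=T, B3=F, B4=S, B5=T, B6=E
#4 (p=12) -> covered: B1=T, B3=F, B4=S, B5=T, B6=E
#5 (p=8) -> covered: B1=F, B2=F, B3=F, B4=S, B5=T, B6=E
union over all inputs: B1=T, B1=F, B2=T, B2=F, B3=F, B4=S, B4=E, B5=T, B6=E (9 outcomes)
no size-1 subset reaches all 9 outcomes (best union: 6/9)
no size-2 subset reaches all 9 outcomes (best union: 8/9)
inputs {1, 2, 5} (size 3) cover everything; no size-3 subset with a lexicographically smaller index list covers all 9

Answer: 3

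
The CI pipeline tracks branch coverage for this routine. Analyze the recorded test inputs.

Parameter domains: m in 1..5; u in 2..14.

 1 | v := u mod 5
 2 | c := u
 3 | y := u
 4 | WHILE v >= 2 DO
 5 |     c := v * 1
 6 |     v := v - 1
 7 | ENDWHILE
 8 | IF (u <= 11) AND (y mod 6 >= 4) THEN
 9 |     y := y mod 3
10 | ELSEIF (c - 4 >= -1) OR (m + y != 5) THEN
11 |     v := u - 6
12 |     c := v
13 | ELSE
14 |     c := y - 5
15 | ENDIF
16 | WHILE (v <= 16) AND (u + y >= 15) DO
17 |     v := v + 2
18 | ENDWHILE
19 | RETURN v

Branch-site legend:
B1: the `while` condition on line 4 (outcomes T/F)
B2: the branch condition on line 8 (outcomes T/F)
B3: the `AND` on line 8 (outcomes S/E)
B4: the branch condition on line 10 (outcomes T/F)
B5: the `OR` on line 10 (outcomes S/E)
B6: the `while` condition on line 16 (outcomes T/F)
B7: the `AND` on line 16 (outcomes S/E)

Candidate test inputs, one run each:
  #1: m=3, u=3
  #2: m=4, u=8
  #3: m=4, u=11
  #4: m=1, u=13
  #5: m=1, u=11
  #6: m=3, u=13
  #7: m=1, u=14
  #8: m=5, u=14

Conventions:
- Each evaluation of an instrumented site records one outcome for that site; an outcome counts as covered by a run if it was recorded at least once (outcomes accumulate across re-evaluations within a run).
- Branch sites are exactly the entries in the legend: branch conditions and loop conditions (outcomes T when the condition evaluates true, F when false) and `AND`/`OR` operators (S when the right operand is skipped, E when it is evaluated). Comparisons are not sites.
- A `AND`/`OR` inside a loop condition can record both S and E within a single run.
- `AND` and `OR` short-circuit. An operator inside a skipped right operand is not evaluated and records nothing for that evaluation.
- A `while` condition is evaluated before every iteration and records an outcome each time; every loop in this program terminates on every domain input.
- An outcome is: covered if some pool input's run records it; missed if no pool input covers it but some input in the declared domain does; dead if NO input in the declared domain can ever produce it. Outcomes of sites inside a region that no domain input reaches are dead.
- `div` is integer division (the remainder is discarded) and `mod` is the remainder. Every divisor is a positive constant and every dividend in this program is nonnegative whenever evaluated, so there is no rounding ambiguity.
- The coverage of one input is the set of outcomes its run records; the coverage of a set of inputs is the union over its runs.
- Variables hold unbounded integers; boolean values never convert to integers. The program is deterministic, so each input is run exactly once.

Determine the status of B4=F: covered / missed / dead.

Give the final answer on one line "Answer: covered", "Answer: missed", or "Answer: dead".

no pool input records B4=F
but domain input (m=2, u=3) does record it -> reachable, so missed

Answer: missed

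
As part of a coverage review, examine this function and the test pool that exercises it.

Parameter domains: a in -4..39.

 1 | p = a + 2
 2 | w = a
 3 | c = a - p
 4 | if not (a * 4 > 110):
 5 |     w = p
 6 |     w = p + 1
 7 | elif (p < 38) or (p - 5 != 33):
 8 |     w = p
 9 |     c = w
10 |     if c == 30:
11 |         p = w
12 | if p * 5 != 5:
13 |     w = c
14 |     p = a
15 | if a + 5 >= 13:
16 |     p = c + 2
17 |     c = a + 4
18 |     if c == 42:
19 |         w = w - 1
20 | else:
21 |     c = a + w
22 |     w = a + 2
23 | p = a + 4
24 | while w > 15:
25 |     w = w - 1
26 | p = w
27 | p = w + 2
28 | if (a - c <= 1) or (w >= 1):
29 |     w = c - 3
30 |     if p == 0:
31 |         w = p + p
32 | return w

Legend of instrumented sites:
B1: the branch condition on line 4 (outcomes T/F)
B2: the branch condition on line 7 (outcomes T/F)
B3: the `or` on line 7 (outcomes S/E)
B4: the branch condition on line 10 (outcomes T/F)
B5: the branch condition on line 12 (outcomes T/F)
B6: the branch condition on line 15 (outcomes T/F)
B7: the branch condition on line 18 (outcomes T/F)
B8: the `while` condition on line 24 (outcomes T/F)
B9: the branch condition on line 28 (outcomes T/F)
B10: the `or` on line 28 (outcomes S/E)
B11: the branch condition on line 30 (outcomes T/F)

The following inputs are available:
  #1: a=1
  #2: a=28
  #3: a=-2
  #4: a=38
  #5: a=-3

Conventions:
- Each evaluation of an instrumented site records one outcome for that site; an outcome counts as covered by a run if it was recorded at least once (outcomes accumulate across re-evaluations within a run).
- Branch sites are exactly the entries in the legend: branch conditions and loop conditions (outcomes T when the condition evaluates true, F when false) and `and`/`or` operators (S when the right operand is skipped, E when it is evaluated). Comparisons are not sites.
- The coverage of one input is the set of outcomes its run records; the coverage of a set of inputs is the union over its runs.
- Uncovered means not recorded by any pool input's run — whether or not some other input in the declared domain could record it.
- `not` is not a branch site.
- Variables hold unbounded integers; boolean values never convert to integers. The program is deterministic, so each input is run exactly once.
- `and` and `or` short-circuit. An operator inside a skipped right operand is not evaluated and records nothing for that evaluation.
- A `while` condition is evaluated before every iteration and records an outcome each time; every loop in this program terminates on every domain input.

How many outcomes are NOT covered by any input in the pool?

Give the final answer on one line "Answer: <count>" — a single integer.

#1 (a=1) -> covered: B1=T, B5=T, B6=F, B8=F, B9=T, B10=E, B11=F
#2 (a=28) -> covered: B1=F, B2=T, B3=S, B4=T, B5=T, B6=T, B7=F, B8=T, B8=F, B9=T, B10=S, B11=F
#3 (a=-2) -> covered: B1=T, B5=T, B6=F, B8=F, B9=F, B10=E
#4 (a=38) -> covered: B1=F, B2=T, B3=E, B4=F, B5=T, B6=T, B7=T, B8=T, B8=F, B9=T, B10=S, B11=F
#5 (a=-3) -> covered: B1=T, B5=T, B6=F, B8=F, B9=F, B10=E
union over the pool: B1=T, B1=F, B2=T, B3=S, B3=E, B4=T, B4=F, B5=T, B6=T, B6=F, B7=T, B7=F, B8=T, B8=F, B9=T, B9=F, B10=S, B10=E, B11=F
uncovered (3 of 22): B2=F, B5=F, B11=T

Answer: 3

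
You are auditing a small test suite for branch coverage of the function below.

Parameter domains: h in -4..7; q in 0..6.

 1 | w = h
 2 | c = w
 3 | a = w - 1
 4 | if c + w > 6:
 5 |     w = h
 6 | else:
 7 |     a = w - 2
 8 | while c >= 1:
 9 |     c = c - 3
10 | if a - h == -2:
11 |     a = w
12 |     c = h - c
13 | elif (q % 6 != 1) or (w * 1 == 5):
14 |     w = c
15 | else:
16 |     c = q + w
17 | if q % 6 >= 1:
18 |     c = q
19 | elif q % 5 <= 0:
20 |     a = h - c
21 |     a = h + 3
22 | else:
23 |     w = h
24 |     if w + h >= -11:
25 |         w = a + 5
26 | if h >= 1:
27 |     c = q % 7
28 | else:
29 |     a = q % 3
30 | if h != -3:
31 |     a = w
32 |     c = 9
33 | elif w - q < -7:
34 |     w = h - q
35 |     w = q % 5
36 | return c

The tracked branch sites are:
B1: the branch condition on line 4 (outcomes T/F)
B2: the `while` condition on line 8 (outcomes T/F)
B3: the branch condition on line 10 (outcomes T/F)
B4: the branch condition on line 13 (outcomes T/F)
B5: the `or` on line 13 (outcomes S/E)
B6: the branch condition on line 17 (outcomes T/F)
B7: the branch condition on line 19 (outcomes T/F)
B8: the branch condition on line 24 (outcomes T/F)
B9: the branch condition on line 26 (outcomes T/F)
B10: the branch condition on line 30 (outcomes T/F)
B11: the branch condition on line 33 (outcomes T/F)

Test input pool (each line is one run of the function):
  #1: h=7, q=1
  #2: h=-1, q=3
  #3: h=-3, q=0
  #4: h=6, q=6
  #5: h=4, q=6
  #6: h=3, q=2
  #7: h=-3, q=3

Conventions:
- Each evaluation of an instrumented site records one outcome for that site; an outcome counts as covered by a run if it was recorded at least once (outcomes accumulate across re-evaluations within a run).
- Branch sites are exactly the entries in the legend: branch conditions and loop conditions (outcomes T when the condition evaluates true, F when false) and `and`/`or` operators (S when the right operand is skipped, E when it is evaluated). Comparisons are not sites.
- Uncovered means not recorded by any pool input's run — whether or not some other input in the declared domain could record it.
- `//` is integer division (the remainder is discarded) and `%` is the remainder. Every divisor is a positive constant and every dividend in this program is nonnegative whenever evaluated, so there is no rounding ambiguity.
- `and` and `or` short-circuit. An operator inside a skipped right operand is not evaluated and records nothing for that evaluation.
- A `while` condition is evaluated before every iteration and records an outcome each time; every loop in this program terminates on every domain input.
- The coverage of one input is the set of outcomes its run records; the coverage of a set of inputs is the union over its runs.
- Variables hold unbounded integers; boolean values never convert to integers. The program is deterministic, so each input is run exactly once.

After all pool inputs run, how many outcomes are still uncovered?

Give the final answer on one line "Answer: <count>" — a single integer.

input #1, h=7, q=1: outcomes B1=T, B2=T, B2=F, B3=F, B4=F, B5=E, B6=T, B9=T, B10=T
input #2, h=-1, q=3: outcomes B1=F, B2=F, B3=T, B6=T, B9=F, B10=T
input #3, h=-3, q=0: outcomes B1=F, B2=F, B3=T, B6=F, B7=T, B9=F, B10=F, B11=F
input #4, h=6, q=6: outcomes B1=T, B2=T, B2=F, B3=F, B4=T, B5=S, B6=F, B7=F, B8=T, B9=T, B10=T
input #5, h=4, q=6: outcomes B1=T, B2=T, B2=F, B3=F, B4=T, B5=S, B6=F, B7=F, B8=T, B9=T, B10=T
input #6, h=3, q=2: outcomes B1=F, B2=T, B2=F, B3=T, B6=T, B9=T, B10=T
input #7, h=-3, q=3: outcomes B1=F, B2=F, B3=T, B6=T, B9=F, B10=F, B11=F
union over the pool: B1=T, B1=F, B2=T, B2=F, B3=T, B3=F, B4=T, B4=F, B5=S, B5=E, B6=T, B6=F, B7=T, B7=F, B8=T, B9=T, B9=F, B10=T, B10=F, B11=F
uncovered (2 of 22): B8=F, B11=T

Answer: 2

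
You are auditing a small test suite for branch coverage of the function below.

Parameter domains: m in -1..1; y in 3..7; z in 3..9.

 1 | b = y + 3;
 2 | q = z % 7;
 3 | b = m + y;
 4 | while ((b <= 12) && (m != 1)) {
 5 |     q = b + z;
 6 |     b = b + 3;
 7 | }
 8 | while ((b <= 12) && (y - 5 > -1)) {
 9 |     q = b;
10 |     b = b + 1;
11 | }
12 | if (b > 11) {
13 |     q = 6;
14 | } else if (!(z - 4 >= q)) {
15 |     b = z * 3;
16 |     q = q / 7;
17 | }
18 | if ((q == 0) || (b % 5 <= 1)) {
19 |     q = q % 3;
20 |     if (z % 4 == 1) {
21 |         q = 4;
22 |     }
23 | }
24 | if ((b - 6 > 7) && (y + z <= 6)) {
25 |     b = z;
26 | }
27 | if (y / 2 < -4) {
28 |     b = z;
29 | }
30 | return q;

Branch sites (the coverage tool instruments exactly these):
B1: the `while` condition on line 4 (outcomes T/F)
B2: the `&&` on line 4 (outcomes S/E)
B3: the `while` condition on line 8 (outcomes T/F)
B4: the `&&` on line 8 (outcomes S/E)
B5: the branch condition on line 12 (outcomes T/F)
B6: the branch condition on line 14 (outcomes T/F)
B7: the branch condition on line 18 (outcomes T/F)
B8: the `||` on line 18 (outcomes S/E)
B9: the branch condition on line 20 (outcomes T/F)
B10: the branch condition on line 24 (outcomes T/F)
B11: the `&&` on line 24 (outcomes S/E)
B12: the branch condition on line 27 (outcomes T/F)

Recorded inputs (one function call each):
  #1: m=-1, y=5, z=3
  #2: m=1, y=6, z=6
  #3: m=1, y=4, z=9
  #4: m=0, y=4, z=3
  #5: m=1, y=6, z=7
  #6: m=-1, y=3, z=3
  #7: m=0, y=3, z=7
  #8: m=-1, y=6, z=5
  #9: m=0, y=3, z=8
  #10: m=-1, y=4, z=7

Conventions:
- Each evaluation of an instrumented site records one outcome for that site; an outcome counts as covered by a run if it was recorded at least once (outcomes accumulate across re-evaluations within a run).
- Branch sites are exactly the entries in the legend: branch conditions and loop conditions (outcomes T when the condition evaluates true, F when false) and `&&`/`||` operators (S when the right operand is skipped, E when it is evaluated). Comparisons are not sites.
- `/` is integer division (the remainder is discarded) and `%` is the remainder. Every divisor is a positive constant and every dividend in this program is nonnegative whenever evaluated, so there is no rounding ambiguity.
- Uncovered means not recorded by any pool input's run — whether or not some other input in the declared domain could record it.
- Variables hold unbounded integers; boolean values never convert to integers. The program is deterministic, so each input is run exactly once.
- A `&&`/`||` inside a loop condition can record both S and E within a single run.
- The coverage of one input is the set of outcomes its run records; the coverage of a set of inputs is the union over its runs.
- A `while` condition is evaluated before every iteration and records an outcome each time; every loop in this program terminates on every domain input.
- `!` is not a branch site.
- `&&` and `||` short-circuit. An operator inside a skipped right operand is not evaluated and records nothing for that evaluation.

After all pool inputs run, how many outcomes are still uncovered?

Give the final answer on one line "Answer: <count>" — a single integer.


run #1 (m=-1, y=5, z=3) runs B2->E, B1->T, B2->E, B1->T, B2->E, B1->T, B2->S, B1->F, B4->S, B3->F, B5->T, B8->E, B7->F, B11->S, ...; records B1=T, B1=F, B2=S, B2=E, B3=F, B4=S, B5=T, B7=F, B8=E, B10=F, B11=S, B12=F
run #2 (m=1, y=6, z=6) runs B2->E, B1->F, B4->E, B3->T, B4->E, B3->T, B4->E, B3->T, B4->E, B3->T, B4->E, B3->T, B4->E, B3->T, ...; records B1=F, B2=E, B3=T, B3=F, B4=S, B4=E, B5=T, B7=F, B8=E, B10=F, B11=S, B12=F
run #3 (m=1, y=4, z=9) runs B2->E, B1->F, B4->E, B3->F, B5->F, B6->F, B8->E, B7->T, B9->T, B11->S, B10->F, B12->F; records B1=F, B2=E, B3=F, B4=E, B5=F, B6=F, B7=T, B8=E, B9=T, B10=F, B11=S, B12=F
run #4 (m=0, y=4, z=3) runs B2->E, B1->T, B2->E, B1->T, B2->E, B1->T, B2->S, B1->F, B4->S, B3->F, B5->T, B8->E, B7->F, B11->S, ...; records B1=T, B1=F, B2=S, B2=E, B3=F, B4=S, B5=T, B7=F, B8=E, B10=F, B11=S, B12=F
run #5 (m=1, y=6, z=7) runs B2->E, B1->F, B4->E, B3->T, B4->E, B3->T, B4->E, B3->T, B4->E, B3->T, B4->E, B3->T, B4->E, B3->T, ...; records B1=F, B2=E, B3=T, B3=F, B4=S, B4=E, B5=T, B7=F, B8=E, B10=F, B11=S, B12=F
run #6 (m=-1, y=3, z=3) runs B2->E, B1->T, B2->E, B1->T, B2->E, B1->T, B2->E, B1->T, B2->S, B1->F, B4->S, B3->F, B5->T, B8->E, ...; records B1=T, B1=F, B2=S, B2=E, B3=F, B4=S, B5=T, B7=F, B8=E, B10=T, B11=E, B12=F
run #7 (m=0, y=3, z=7) runs B2->E, B1->T, B2->E, B1->T, B2->E, B1->T, B2->E, B1->T, B2->S, B1->F, B4->S, B3->F, B5->T, B8->E, ...; records B1=T, B1=F, B2=S, B2=E, B3=F, B4=S, B5=T, B7=T, B8=E, B9=F, B10=F, B11=E, B12=F
run #8 (m=-1, y=6, z=5) runs B2->E, B1->T, B2->E, B1->T, B2->E, B1->T, B2->S, B1->F, B4->S, B3->F, B5->T, B8->E, B7->F, B11->E, ...; records B1=T, B1=F, B2=S, B2=E, B3=F, B4=S, B5=T, B7=F, B8=E, B10=F, B11=E, B12=F
run #9 (m=0, y=3, z=8) runs B2->E, B1->T, B2->E, B1->T, B2->E, B1->T, B2->E, B1->T, B2->S, B1->F, B4->S, B3->F, B5->T, B8->E, ...; records B1=T, B1=F, B2=S, B2=E, B3=F, B4=S, B5=T, B7=T, B8=E, B9=F, B10=F, B11=E, B12=F
run #10 (m=-1, y=4, z=7) runs B2->E, B1->T, B2->E, B1->T, B2->E, B1->T, B2->E, B1->T, B2->S, B1->F, B4->S, B3->F, B5->T, B8->E, ...; records B1=T, B1=F, B2=S, B2=E, B3=F, B4=S, B5=T, B7=T, B8=E, B9=F, B10=F, B11=E, B12=F
union over the pool: B1=T, B1=F, B2=S, B2=E, B3=T, B3=F, B4=S, B4=E, B5=T, B5=F, B6=F, B7=T, B7=F, B8=E, B9=T, B9=F, B10=T, B10=F, B11=S, B11=E, B12=F
uncovered (3 of 24): B6=T, B8=S, B12=T
Answer: 3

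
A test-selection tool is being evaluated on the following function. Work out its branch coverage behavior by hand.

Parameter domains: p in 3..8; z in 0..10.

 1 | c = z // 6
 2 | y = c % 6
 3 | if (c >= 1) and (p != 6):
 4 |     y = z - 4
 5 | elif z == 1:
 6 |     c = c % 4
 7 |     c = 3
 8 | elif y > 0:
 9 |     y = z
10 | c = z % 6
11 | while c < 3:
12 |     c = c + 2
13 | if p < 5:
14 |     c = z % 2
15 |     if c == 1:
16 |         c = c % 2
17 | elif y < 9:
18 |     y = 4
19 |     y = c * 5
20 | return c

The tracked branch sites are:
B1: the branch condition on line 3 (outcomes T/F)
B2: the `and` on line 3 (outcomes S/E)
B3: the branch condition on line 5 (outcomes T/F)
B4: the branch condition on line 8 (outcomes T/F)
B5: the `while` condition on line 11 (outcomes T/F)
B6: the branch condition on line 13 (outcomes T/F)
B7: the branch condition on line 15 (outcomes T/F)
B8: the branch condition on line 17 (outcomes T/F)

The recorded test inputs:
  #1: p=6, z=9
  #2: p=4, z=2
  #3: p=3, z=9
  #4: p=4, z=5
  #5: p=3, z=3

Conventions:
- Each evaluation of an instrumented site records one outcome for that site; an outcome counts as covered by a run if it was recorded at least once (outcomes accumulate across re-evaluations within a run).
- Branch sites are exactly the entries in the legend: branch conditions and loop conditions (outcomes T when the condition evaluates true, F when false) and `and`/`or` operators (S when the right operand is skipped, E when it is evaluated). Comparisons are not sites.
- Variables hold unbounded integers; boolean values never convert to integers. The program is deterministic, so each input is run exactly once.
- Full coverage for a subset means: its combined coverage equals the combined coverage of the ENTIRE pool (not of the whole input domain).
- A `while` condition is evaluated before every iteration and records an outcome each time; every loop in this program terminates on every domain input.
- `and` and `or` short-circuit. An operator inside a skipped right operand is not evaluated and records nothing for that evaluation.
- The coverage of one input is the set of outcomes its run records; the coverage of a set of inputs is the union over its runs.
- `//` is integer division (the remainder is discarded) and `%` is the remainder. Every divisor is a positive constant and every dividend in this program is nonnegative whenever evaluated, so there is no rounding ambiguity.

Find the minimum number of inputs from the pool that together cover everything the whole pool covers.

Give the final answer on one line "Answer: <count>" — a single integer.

input #1 (p=6, z=9): events B2->E, B1->F, B3->F, B4->T, B5->F, B6->F, B8->F; covers B1=F, B2=E, B3=F, B4=T, B5=F, B6=F, B8=F
input #2 (p=4, z=2): events B2->S, B1->F, B3->F, B4->F, B5->T, B5->F, B6->T, B7->F; covers B1=F, B2=S, B3=F, B4=F, B5=T, B5=F, B6=T, B7=F
input #3 (p=3, z=9): events B2->E, B1->T, B5->F, B6->T, B7->T; covers B1=T, B2=E, B5=F, B6=T, B7=T
input #4 (p=4, z=5): events B2->S, B1->F, B3->F, B4->F, B5->F, B6->T, B7->T; covers B1=F, B2=S, B3=F, B4=F, B5=F, B6=T, B7=T
input #5 (p=3, z=3): events B2->S, B1->F, B3->F, B4->F, B5->F, B6->T, B7->T; covers B1=F, B2=S, B3=F, B4=F, B5=F, B6=T, B7=T
together the pool reaches 14 outcomes: B1=T, B1=F, B2=S, B2=E, B3=F, B4=T, B4=F, B5=T, B5=F, B6=T, B6=F, B7=T, B7=F, B8=F
checked all size-1 subsets: none covers 14 outcomes (max 8/14)
checked all size-2 subsets: none covers 14 outcomes (max 12/14)
the canonical winner is {1, 2, 3}: size 3, full 14-outcome coverage, earliest index list among size-3 covers

Answer: 3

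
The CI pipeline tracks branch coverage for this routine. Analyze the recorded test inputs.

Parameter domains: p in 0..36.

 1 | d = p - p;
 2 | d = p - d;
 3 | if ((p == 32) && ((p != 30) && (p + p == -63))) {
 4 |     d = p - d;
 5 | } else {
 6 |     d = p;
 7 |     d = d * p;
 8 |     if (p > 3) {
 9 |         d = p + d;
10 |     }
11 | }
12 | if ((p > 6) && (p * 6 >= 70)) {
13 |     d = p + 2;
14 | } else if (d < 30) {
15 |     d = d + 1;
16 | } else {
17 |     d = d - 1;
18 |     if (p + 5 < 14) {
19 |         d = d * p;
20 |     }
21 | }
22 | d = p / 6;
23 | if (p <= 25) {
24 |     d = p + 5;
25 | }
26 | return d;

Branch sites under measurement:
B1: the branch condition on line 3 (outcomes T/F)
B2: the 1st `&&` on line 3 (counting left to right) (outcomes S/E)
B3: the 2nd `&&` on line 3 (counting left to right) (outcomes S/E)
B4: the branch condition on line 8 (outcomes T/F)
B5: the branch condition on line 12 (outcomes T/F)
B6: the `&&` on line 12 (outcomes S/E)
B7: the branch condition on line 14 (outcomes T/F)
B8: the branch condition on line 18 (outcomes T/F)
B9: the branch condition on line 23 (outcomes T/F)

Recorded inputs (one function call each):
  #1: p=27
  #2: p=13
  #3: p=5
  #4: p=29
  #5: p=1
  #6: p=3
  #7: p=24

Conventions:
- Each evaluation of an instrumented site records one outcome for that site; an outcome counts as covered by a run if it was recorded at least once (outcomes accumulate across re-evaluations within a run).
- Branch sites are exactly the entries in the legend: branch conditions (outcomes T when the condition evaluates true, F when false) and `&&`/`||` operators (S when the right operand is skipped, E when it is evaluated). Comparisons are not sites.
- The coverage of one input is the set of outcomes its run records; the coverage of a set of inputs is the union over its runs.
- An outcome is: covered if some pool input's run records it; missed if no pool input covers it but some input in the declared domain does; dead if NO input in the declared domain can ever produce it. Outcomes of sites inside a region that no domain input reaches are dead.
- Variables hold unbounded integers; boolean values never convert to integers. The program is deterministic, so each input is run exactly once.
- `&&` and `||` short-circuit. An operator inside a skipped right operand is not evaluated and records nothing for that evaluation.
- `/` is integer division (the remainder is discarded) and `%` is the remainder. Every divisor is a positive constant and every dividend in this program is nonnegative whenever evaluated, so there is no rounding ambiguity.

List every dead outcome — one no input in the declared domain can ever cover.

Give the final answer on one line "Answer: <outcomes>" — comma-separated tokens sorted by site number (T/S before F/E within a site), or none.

sweeping the full domain (37 inputs) for each outcome:
  B1=T: unreachable across the whole domain -> dead
  B3=S: unreachable across the whole domain -> dead
  reachable outcomes have witnesses, e.g. B1=F (e.g. p=0), B2=S (e.g. p=0), B2=E (e.g. p=32), B3=E (e.g. p=32)

Answer: B1=T, B3=S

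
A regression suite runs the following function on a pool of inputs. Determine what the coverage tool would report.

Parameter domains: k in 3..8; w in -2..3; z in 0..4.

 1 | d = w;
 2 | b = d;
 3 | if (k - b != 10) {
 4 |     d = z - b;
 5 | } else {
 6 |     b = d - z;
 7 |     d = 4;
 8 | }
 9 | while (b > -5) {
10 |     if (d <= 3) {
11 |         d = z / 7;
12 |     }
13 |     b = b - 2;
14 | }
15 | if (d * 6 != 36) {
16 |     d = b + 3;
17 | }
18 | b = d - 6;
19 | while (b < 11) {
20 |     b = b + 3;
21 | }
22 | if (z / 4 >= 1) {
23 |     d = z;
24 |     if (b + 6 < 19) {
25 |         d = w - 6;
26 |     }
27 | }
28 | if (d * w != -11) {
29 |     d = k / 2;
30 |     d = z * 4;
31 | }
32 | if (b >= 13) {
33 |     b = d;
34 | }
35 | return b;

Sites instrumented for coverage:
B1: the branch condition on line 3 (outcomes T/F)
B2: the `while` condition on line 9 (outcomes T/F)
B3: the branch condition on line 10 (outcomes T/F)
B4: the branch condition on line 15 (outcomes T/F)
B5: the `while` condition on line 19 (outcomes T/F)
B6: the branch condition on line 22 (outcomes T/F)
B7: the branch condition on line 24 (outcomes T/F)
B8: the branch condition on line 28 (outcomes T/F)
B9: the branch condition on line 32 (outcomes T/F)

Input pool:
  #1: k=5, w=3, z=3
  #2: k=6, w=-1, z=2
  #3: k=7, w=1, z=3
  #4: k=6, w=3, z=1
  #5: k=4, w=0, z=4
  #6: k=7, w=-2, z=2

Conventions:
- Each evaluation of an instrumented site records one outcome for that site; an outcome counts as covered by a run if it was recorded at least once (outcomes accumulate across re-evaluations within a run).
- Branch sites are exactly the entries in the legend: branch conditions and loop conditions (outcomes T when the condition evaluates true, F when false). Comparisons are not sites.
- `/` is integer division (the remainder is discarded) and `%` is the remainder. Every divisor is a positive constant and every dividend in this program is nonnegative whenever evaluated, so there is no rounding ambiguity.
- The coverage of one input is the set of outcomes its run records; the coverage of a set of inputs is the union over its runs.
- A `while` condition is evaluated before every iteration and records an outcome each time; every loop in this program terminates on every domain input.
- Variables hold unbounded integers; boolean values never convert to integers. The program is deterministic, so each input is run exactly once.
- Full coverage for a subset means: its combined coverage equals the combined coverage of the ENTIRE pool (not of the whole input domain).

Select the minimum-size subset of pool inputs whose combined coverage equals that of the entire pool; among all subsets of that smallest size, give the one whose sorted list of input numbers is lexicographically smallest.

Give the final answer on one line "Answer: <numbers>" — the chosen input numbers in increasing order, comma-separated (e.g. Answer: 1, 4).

#1 (k=5, w=3, z=3) -> B1->T, B2->T, B3->T, B2->T, B3->T, B2->T, B3->T, B2->T, B3->T, B2->F, B4->T, B5->T, B5->T, B5->T, ...; covered: B1=T, B2=T, B2=F, B3=T, B4=T, B5=T, B5=F, B6=F, B8=T, B9=T
#2 (k=6, w=-1, z=2) -> B1->T, B2->T, B3->T, B2->T, B3->T, B2->F, B4->T, B5->T, B5->T, B5->T, B5->T, B5->T, B5->T, B5->T, ...; covered: B1=T, B2=T, B2=F, B3=T, B4=T, B5=T, B5=F, B6=F, B8=T, B9=T
#3 (k=7, w=1, z=3) -> B1->T, B2->T, B3->T, B2->T, B3->T, B2->T, B3->T, B2->F, B4->T, B5->T, B5->T, B5->T, B5->T, B5->T, ...; covered: B1=T, B2=T, B2=F, B3=T, B4=T, B5=T, B5=F, B6=F, B8=T, B9=T
#4 (k=6, w=3, z=1) -> B1->T, B2->T, B3->T, B2->T, B3->T, B2->T, B3->T, B2->T, B3->T, B2->F, B4->T, B5->T, B5->T, B5->T, ...; covered: B1=T, B2=T, B2=F, B3=T, B4=T, B5=T, B5=F, B6=F, B8=T, B9=T
#5 (k=4, w=0, z=4) -> B1->T, B2->T, B3->F, B2->T, B3->F, B2->T, B3->F, B2->F, B4->T, B5->T, B5->T, B5->T, B5->T, B5->T, ...; covered: B1=T, B2=T, B2=F, B3=F, B4=T, B5=T, B5=F, B6=T, B7=T, B8=T, B9=F
#6 (k=7, w=-2, z=2) -> B1->T, B2->T, B3->F, B2->T, B3->F, B2->F, B4->T, B5->T, B5->T, B5->T, B5->T, B5->T, B5->T, B5->T, ...; covered: B1=T, B2=T, B2=F, B3=F, B4=T, B5=T, B5=F, B6=F, B8=T, B9=F
union over all inputs: B1=T, B2=T, B2=F, B3=T, B3=F, B4=T, B5=T, B5=F, B6=T, B6=F, B7=T, B8=T, B9=T, B9=F (14 outcomes)
no size-1 subset reaches all 14 outcomes (best union: 11/14)
size 2: inputs {1, 5} cover all 14 outcomes, and no lexicographically smaller subset of this size does

Answer: 1, 5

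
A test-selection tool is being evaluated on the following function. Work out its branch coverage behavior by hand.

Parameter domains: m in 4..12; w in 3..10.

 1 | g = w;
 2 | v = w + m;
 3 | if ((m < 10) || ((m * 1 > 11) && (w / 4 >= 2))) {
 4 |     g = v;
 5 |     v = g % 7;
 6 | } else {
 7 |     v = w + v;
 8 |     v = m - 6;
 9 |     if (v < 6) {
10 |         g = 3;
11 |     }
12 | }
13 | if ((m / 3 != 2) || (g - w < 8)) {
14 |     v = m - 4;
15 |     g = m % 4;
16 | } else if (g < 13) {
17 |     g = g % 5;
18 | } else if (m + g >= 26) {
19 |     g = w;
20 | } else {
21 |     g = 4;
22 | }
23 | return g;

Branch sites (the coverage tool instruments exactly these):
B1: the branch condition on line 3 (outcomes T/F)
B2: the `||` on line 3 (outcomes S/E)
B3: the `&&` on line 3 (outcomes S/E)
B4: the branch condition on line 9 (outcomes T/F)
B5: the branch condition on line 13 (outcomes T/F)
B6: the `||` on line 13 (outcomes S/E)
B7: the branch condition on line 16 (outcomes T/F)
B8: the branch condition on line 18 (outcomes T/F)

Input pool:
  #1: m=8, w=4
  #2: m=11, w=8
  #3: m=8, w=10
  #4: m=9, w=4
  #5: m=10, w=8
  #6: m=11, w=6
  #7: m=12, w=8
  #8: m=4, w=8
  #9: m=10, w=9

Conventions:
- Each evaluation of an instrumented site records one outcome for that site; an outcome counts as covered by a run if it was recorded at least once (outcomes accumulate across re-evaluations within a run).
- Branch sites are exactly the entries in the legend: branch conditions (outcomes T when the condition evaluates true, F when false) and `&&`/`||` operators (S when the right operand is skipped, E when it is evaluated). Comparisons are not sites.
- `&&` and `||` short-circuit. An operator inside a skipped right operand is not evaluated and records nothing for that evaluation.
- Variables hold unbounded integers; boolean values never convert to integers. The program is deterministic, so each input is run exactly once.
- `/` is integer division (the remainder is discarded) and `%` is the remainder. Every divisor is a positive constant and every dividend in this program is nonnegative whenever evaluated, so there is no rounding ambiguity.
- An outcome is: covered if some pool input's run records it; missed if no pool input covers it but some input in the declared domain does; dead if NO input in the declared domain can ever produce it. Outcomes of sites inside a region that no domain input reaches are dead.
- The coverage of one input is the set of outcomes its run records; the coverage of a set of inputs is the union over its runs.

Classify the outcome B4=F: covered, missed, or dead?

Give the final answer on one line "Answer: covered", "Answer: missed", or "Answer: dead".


no pool input records B4=F
but domain input (m=12, w=3) does record it -> reachable, so missed
Answer: missed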